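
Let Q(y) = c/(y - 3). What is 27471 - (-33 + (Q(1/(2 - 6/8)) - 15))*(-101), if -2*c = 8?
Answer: 250873/11 ≈ 22807.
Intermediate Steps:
c = -4 (c = -½*8 = -4)
Q(y) = -4/(-3 + y) (Q(y) = -4/(y - 3) = -4/(-3 + y))
27471 - (-33 + (Q(1/(2 - 6/8)) - 15))*(-101) = 27471 - (-33 + (-4/(-3 + 1/(2 - 6/8)) - 15))*(-101) = 27471 - (-33 + (-4/(-3 + 1/(2 - 6*⅛)) - 15))*(-101) = 27471 - (-33 + (-4/(-3 + 1/(2 - ¾)) - 15))*(-101) = 27471 - (-33 + (-4/(-3 + 1/(5/4)) - 15))*(-101) = 27471 - (-33 + (-4/(-3 + ⅘) - 15))*(-101) = 27471 - (-33 + (-4/(-11/5) - 15))*(-101) = 27471 - (-33 + (-4*(-5/11) - 15))*(-101) = 27471 - (-33 + (20/11 - 15))*(-101) = 27471 - (-33 - 145/11)*(-101) = 27471 - (-508)*(-101)/11 = 27471 - 1*51308/11 = 27471 - 51308/11 = 250873/11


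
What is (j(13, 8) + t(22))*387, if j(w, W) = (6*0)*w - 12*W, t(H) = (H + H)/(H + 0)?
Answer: -36378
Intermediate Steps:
t(H) = 2 (t(H) = (2*H)/H = 2)
j(w, W) = -12*W (j(w, W) = 0*w - 12*W = 0 - 12*W = -12*W)
(j(13, 8) + t(22))*387 = (-12*8 + 2)*387 = (-96 + 2)*387 = -94*387 = -36378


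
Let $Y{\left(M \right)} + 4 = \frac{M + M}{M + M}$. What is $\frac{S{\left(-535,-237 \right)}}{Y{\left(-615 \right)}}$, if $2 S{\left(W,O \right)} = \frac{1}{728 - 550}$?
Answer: $- \frac{1}{1068} \approx -0.00093633$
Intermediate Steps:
$Y{\left(M \right)} = -3$ ($Y{\left(M \right)} = -4 + \frac{M + M}{M + M} = -4 + \frac{2 M}{2 M} = -4 + 2 M \frac{1}{2 M} = -4 + 1 = -3$)
$S{\left(W,O \right)} = \frac{1}{356}$ ($S{\left(W,O \right)} = \frac{1}{2 \left(728 - 550\right)} = \frac{1}{2 \cdot 178} = \frac{1}{2} \cdot \frac{1}{178} = \frac{1}{356}$)
$\frac{S{\left(-535,-237 \right)}}{Y{\left(-615 \right)}} = \frac{1}{356 \left(-3\right)} = \frac{1}{356} \left(- \frac{1}{3}\right) = - \frac{1}{1068}$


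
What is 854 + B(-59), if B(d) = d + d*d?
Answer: 4276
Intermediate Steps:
B(d) = d + d**2
854 + B(-59) = 854 - 59*(1 - 59) = 854 - 59*(-58) = 854 + 3422 = 4276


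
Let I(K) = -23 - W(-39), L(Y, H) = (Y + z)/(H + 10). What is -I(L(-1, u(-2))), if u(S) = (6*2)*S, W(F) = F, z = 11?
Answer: -16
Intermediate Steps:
u(S) = 12*S
L(Y, H) = (11 + Y)/(10 + H) (L(Y, H) = (Y + 11)/(H + 10) = (11 + Y)/(10 + H))
I(K) = 16 (I(K) = -23 - 1*(-39) = -23 + 39 = 16)
-I(L(-1, u(-2))) = -1*16 = -16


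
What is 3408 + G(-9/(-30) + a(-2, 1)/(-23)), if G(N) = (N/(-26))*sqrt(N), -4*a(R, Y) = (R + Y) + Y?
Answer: 3408 - 3*sqrt(30)/2600 ≈ 3408.0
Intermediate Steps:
a(R, Y) = -Y/2 - R/4 (a(R, Y) = -((R + Y) + Y)/4 = -(R + 2*Y)/4 = -Y/2 - R/4)
G(N) = -N**(3/2)/26 (G(N) = (N*(-1/26))*sqrt(N) = (-N/26)*sqrt(N) = -N**(3/2)/26)
3408 + G(-9/(-30) + a(-2, 1)/(-23)) = 3408 - (-9/(-30) + (-1/2*1 - 1/4*(-2))/(-23))**(3/2)/26 = 3408 - (-9*(-1/30) + (-1/2 + 1/2)*(-1/23))**(3/2)/26 = 3408 - (3/10 + 0*(-1/23))**(3/2)/26 = 3408 - (3/10 + 0)**(3/2)/26 = 3408 - 3*sqrt(30)/2600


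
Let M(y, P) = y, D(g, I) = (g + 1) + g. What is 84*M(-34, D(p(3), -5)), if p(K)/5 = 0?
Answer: -2856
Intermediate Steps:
p(K) = 0 (p(K) = 5*0 = 0)
D(g, I) = 1 + 2*g (D(g, I) = (1 + g) + g = 1 + 2*g)
84*M(-34, D(p(3), -5)) = 84*(-34) = -2856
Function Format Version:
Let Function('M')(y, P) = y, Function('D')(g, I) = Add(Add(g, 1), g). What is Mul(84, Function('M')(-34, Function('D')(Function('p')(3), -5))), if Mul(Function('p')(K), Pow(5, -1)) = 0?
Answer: -2856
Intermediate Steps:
Function('p')(K) = 0 (Function('p')(K) = Mul(5, 0) = 0)
Function('D')(g, I) = Add(1, Mul(2, g)) (Function('D')(g, I) = Add(Add(1, g), g) = Add(1, Mul(2, g)))
Mul(84, Function('M')(-34, Function('D')(Function('p')(3), -5))) = Mul(84, -34) = -2856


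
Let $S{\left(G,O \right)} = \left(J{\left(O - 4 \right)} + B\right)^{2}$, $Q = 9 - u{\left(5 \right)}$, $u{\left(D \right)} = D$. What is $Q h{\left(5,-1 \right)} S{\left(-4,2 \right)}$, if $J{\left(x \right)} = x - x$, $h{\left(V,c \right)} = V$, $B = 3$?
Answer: $180$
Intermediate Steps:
$J{\left(x \right)} = 0$
$Q = 4$ ($Q = 9 - 5 = 4$)
$S{\left(G,O \right)} = 9$ ($S{\left(G,O \right)} = \left(0 + 3\right)^{2} = 3^{2} = 9$)
$Q h{\left(5,-1 \right)} S{\left(-4,2 \right)} = 4 \cdot 5 \cdot 9 = 20 \cdot 9 = 180$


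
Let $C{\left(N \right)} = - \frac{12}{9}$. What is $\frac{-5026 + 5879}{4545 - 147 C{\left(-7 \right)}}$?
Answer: $\frac{853}{4741} \approx 0.17992$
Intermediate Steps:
$C{\left(N \right)} = - \frac{4}{3}$ ($C{\left(N \right)} = \left(-12\right) \frac{1}{9} = - \frac{4}{3}$)
$\frac{-5026 + 5879}{4545 - 147 C{\left(-7 \right)}} = \frac{-5026 + 5879}{4545 - -196} = \frac{853}{4545 + 196} = \frac{853}{4741}$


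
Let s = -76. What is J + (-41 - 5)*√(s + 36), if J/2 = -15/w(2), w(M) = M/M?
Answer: -30 - 92*I*√10 ≈ -30.0 - 290.93*I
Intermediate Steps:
w(M) = 1
J = -30 (J = 2*(-15/1) = 2*(-15*1) = 2*(-15) = -30)
J + (-41 - 5)*√(s + 36) = -30 + (-41 - 5)*√(-76 + 36) = -30 - 92*I*√10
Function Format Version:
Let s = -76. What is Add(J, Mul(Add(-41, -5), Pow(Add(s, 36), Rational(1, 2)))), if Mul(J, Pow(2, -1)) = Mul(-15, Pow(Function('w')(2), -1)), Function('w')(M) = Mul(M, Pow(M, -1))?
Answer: Add(-30, Mul(-92, I, Pow(10, Rational(1, 2)))) ≈ Add(-30.000, Mul(-290.93, I))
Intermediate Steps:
Function('w')(M) = 1
J = -30 (J = Mul(2, Mul(-15, Pow(1, -1))) = Mul(2, Mul(-15, 1)) = Mul(2, -15) = -30)
Add(J, Mul(Add(-41, -5), Pow(Add(s, 36), Rational(1, 2)))) = Add(-30, Mul(Add(-41, -5), Pow(Add(-76, 36), Rational(1, 2)))) = Add(-30, Mul(-46, Pow(-40, Rational(1, 2)))) = Add(-30, Mul(-46, Mul(2, I, Pow(10, Rational(1, 2))))) = Add(-30, Mul(-92, I, Pow(10, Rational(1, 2))))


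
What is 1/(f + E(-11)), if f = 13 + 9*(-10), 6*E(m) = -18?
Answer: -1/80 ≈ -0.012500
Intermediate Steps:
E(m) = -3 (E(m) = (⅙)*(-18) = -3)
f = -77 (f = 13 - 90 = -77)
1/(f + E(-11)) = 1/(-77 - 3) = 1/(-80) = -1/80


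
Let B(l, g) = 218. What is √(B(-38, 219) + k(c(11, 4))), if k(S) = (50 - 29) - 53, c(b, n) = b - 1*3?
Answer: √186 ≈ 13.638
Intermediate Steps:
c(b, n) = -3 + b (c(b, n) = b - 3 = -3 + b)
k(S) = -32 (k(S) = 21 - 53 = -32)
√(B(-38, 219) + k(c(11, 4))) = √(218 - 32) = √186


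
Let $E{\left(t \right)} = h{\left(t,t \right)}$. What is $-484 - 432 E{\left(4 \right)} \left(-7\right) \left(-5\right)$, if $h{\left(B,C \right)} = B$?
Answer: $-60964$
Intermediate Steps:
$E{\left(t \right)} = t$
$-484 - 432 E{\left(4 \right)} \left(-7\right) \left(-5\right) = -484 - 432 \cdot 4 \left(-7\right) \left(-5\right) = -484 - 432 \left(\left(-28\right) \left(-5\right)\right) = -484 - 60480 = -60964$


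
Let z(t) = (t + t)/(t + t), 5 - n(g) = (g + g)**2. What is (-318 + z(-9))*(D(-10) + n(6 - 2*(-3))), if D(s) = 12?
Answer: 177203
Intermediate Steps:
n(g) = 5 - 4*g**2 (n(g) = 5 - (g + g)**2 = 5 - (2*g)**2 = 5 - 4*g**2)
z(t) = 1 (z(t) = (2*t)/((2*t)) = (2*t)*(1/(2*t)) = 1)
(-318 + z(-9))*(D(-10) + n(6 - 2*(-3))) = (-318 + 1)*(12 + (5 - 4*(6 - 2*(-3))**2)) = -317*(12 + (5 - 4*(6 + 6)**2)) = -317*(12 + (5 - 4*12**2)) = -317*(12 + (5 - 4*144)) = -317*(12 + (5 - 576)) = -317*(12 - 571) = -317*(-559) = 177203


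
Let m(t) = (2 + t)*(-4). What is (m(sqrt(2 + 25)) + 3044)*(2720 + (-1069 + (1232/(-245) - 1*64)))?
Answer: 168100284/35 - 664428*sqrt(3)/35 ≈ 4.7700e+6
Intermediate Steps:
m(t) = -8 - 4*t
(m(sqrt(2 + 25)) + 3044)*(2720 + (-1069 + (1232/(-245) - 1*64))) = ((-8 - 4*sqrt(2 + 25)) + 3044)*(2720 + (-1069 + (1232/(-245) - 1*64))) = ((-8 - 12*sqrt(3)) + 3044)*(2720 + (-1069 + (1232*(-1/245) - 64))) = ((-8 - 12*sqrt(3)) + 3044)*(2720 + (-1069 + (-176/35 - 64))) = ((-8 - 12*sqrt(3)) + 3044)*(2720 + (-1069 - 2416/35)) = (3036 - 12*sqrt(3))*(2720 - 39831/35) = (3036 - 12*sqrt(3))*(55369/35) = 168100284/35 - 664428*sqrt(3)/35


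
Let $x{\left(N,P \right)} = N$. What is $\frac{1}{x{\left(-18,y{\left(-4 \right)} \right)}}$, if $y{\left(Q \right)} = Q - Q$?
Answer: $- \frac{1}{18} \approx -0.055556$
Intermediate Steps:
$y{\left(Q \right)} = 0$
$\frac{1}{x{\left(-18,y{\left(-4 \right)} \right)}} = \frac{1}{-18} = - \frac{1}{18}$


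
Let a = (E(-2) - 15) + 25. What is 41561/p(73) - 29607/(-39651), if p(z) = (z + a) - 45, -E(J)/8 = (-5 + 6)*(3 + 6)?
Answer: -548976191/449378 ≈ -1221.6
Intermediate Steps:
E(J) = -72 (E(J) = -8*(-5 + 6)*(3 + 6) = -8*9 = -72)
a = -62 (a = (-72 - 15) + 25 = -87 + 25 = -62)
p(z) = -107 + z (p(z) = (z - 62) - 45 = (-62 + z) - 45 = -107 + z)
41561/p(73) - 29607/(-39651) = 41561/(-107 + 73) - 29607/(-39651) = 41561/(-34) - 29607*(-1/39651) = 41561*(-1/34) + 9869/13217 = -41561/34 + 9869/13217 = -548976191/449378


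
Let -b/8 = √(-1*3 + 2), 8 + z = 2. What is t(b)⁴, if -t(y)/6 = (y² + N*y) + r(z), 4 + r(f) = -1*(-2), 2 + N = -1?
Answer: 5510820096 - 31039303680*I ≈ 5.5108e+9 - 3.1039e+10*I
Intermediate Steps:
z = -6 (z = -8 + 2 = -6)
N = -3 (N = -2 - 1 = -3)
r(f) = -2 (r(f) = -4 - 1*(-2) = -4 + 2 = -2)
b = -8*I (b = -8*√(-1*3 + 2) = -8*√(-3 + 2) = -8*I ≈ -8.0*I)
t(y) = 12 - 6*y² + 18*y (t(y) = -6*((y² - 3*y) - 2) = -6*(-2 + y² - 3*y) = 12 - 6*y² + 18*y)
t(b)⁴ = (12 - 6*(-8*I)² + 18*(-8*I))⁴ = (12 - 6*(-64) - 144*I)⁴ = (12 + 384 - 144*I)⁴ = (396 - 144*I)⁴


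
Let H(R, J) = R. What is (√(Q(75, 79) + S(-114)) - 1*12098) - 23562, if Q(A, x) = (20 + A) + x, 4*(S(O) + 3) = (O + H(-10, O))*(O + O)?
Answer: -35660 + √7239 ≈ -35575.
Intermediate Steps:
S(O) = -3 + O*(-10 + O)/2 (S(O) = -3 + ((O - 10)*(O + O))/4 = -3 + ((-10 + O)*(2*O))/4 = -3 + (2*O*(-10 + O))/4 = -3 + O*(-10 + O)/2)
Q(A, x) = 20 + A + x
(√(Q(75, 79) + S(-114)) - 1*12098) - 23562 = (√((20 + 75 + 79) + (-3 + (½)*(-114)² - 5*(-114))) - 1*12098) - 23562 = (√(174 + (-3 + (½)*12996 + 570)) - 12098) - 23562 = (√(174 + (-3 + 6498 + 570)) - 12098) - 23562 = (√(174 + 7065) - 12098) - 23562 = (√7239 - 12098) - 23562 = (-12098 + √7239) - 23562 = -35660 + √7239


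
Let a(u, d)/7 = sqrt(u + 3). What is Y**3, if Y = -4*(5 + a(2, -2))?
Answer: -243200 - 143360*sqrt(5) ≈ -5.6376e+5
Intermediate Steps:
a(u, d) = 7*sqrt(3 + u) (a(u, d) = 7*sqrt(u + 3) = 7*sqrt(3 + u))
Y = -20 - 28*sqrt(5) (Y = -4*(5 + 7*sqrt(3 + 2)) = -4*(5 + 7*sqrt(5)) = -20 - 28*sqrt(5) ≈ -82.610)
Y**3 = (-20 - 28*sqrt(5))**3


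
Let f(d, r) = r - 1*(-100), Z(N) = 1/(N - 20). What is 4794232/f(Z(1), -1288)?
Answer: -1198558/297 ≈ -4035.5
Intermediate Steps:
Z(N) = 1/(-20 + N)
f(d, r) = 100 + r (f(d, r) = r + 100 = 100 + r)
4794232/f(Z(1), -1288) = 4794232/(100 - 1288) = 4794232/(-1188) = 4794232*(-1/1188) = -1198558/297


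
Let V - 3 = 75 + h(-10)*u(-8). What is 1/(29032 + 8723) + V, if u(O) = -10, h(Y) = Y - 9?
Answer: 10118341/37755 ≈ 268.00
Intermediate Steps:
h(Y) = -9 + Y
V = 268 (V = 3 + (75 + (-9 - 10)*(-10)) = 3 + (75 - 19*(-10)) = 3 + (75 + 190) = 3 + 265 = 268)
1/(29032 + 8723) + V = 1/(29032 + 8723) + 268 = 1/37755 + 268 = 10118341/37755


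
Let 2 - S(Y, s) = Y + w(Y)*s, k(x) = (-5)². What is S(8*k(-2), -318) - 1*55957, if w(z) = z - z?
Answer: -56155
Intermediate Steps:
k(x) = 25
w(z) = 0
S(Y, s) = 2 - Y (S(Y, s) = 2 - (Y + 0*s) = 2 - (Y + 0) = 2 - Y)
S(8*k(-2), -318) - 1*55957 = (2 - 8*25) - 1*55957 = (2 - 1*200) - 55957 = (2 - 200) - 55957 = -198 - 55957 = -56155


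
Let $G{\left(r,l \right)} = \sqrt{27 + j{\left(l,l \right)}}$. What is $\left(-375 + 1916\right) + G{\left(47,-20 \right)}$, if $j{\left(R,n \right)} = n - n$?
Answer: $1541 + 3 \sqrt{3} \approx 1546.2$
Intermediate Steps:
$j{\left(R,n \right)} = 0$
$G{\left(r,l \right)} = 3 \sqrt{3}$ ($G{\left(r,l \right)} = \sqrt{27 + 0} = \sqrt{27} = 3 \sqrt{3}$)
$\left(-375 + 1916\right) + G{\left(47,-20 \right)} = \left(-375 + 1916\right) + 3 \sqrt{3} = 1541 + 3 \sqrt{3}$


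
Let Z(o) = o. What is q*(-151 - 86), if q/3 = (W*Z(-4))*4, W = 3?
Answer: 34128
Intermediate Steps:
q = -144 (q = 3*((3*(-4))*4) = 3*(-12*4) = 3*(-48) = -144)
q*(-151 - 86) = -144*(-151 - 86) = -144*(-237) = 34128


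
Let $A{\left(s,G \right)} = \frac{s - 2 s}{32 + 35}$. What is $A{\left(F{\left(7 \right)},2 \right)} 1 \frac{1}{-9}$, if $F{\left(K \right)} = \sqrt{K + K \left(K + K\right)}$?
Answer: $\frac{\sqrt{105}}{603} \approx 0.016993$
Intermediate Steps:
$F{\left(K \right)} = \sqrt{K + 2 K^{2}}$ ($F{\left(K \right)} = \sqrt{K + K 2 K} = \sqrt{K + 2 K^{2}}$)
$A{\left(s,G \right)} = - \frac{s}{67}$ ($A{\left(s,G \right)} = \frac{\left(-1\right) s}{67} = - s \frac{1}{67} = - \frac{s}{67}$)
$A{\left(F{\left(7 \right)},2 \right)} 1 \frac{1}{-9} = - \frac{\sqrt{7 \left(1 + 2 \cdot 7\right)}}{67} \cdot 1 \frac{1}{-9} = - \frac{\sqrt{7 \left(1 + 14\right)}}{67} \cdot 1 \left(- \frac{1}{9}\right) = - \frac{\sqrt{7 \cdot 15}}{67} \left(- \frac{1}{9}\right) = - \frac{\sqrt{105}}{67} \left(- \frac{1}{9}\right) = \frac{\sqrt{105}}{603}$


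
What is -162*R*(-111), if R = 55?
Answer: 989010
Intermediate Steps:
-162*R*(-111) = -162*55*(-111) = -8910*(-111) = 989010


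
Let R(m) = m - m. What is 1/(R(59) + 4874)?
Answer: 1/4874 ≈ 0.00020517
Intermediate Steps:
R(m) = 0
1/(R(59) + 4874) = 1/(0 + 4874) = 1/4874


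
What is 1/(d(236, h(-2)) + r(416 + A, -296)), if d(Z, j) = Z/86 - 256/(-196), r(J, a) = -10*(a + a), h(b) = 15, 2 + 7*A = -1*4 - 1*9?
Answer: 2107/12481974 ≈ 0.00016880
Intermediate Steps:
A = -15/7 (A = -2/7 + (-1*4 - 1*9)/7 = -2/7 + (-4 - 9)/7 = -2/7 + (⅐)*(-13) = -2/7 - 13/7 = -15/7 ≈ -2.1429)
r(J, a) = -20*a
d(Z, j) = 64/49 + Z/86 (d(Z, j) = Z*(1/86) - 256*(-1/196) = Z/86 + 64/49 = 64/49 + Z/86)
1/(d(236, h(-2)) + r(416 + A, -296)) = 1/((64/49 + (1/86)*236) - 20*(-296)) = 1/((64/49 + 118/43) + 5920) = 1/(8534/2107 + 5920) = 1/(12481974/2107) = 2107/12481974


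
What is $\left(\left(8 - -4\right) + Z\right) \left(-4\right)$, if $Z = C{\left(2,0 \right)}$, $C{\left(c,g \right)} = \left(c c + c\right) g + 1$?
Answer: $-52$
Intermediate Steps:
$C{\left(c,g \right)} = 1 + g \left(c + c^{2}\right)$ ($C{\left(c,g \right)} = \left(c^{2} + c\right) g + 1 = \left(c + c^{2}\right) g + 1 = g \left(c + c^{2}\right) + 1 = 1 + g \left(c + c^{2}\right)$)
$Z = 1$ ($Z = 1 + 2 \cdot 0 + 0 \cdot 2^{2} = 1 + 0 + 0 \cdot 4 = 1 + 0 + 0 = 1$)
$\left(\left(8 - -4\right) + Z\right) \left(-4\right) = \left(\left(8 - -4\right) + 1\right) \left(-4\right) = \left(\left(8 + 4\right) + 1\right) \left(-4\right) = \left(12 + 1\right) \left(-4\right) = 13 \left(-4\right) = -52$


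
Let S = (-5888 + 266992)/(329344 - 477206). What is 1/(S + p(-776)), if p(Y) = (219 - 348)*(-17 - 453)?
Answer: 73931/4482305978 ≈ 1.6494e-5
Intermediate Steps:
S = -130552/73931 (S = 261104/(-147862) = 261104*(-1/147862) = -130552/73931 ≈ -1.7659)
p(Y) = 60630 (p(Y) = -129*(-470) = 60630)
1/(S + p(-776)) = 1/(-130552/73931 + 60630) = 1/(4482305978/73931) = 73931/4482305978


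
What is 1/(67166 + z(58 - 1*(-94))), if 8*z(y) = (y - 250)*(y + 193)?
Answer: 4/251759 ≈ 1.5888e-5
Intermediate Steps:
z(y) = (-250 + y)*(193 + y)/8 (z(y) = ((y - 250)*(y + 193))/8 = ((-250 + y)*(193 + y))/8 = (-250 + y)*(193 + y)/8)
1/(67166 + z(58 - 1*(-94))) = 1/(67166 + (-24125/4 - 57*(58 - 1*(-94))/8 + (58 - 1*(-94))²/8)) = 1/(67166 + (-24125/4 - 57*(58 + 94)/8 + (58 + 94)²/8)) = 1/(67166 + (-24125/4 - 57/8*152 + (⅛)*152²)) = 1/(67166 + (-24125/4 - 1083 + (⅛)*23104)) = 1/(67166 + (-24125/4 - 1083 + 2888)) = 1/(67166 - 16905/4) = 1/(251759/4) = 4/251759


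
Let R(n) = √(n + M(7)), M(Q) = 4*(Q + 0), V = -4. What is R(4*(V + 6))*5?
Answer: 30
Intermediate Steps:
M(Q) = 4*Q
R(n) = √(28 + n) (R(n) = √(n + 4*7) = √(n + 28) = √(28 + n))
R(4*(V + 6))*5 = √(28 + 4*(-4 + 6))*5 = √(28 + 4*2)*5 = √(28 + 8)*5 = √36*5 = 6*5 = 30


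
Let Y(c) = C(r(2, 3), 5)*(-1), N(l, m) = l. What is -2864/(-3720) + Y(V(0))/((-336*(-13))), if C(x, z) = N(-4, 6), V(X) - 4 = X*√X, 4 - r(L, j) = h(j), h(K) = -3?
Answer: 43489/56420 ≈ 0.77081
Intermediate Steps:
r(L, j) = 7 (r(L, j) = 4 - 1*(-3) = 4 + 3 = 7)
V(X) = 4 + X^(3/2) (V(X) = 4 + X*√X = 4 + X^(3/2))
C(x, z) = -4
Y(c) = 4 (Y(c) = -4*(-1) = 4)
-2864/(-3720) + Y(V(0))/((-336*(-13))) = -2864/(-3720) + 4/((-336*(-13))) = -2864*(-1/3720) + 4/4368 = 358/465 + 4*(1/4368) = 358/465 + 1/1092 = 43489/56420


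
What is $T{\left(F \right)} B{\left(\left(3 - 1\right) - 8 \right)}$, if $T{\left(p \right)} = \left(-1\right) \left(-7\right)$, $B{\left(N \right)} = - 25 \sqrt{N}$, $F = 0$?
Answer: $- 175 i \sqrt{6} \approx - 428.66 i$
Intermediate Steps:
$T{\left(p \right)} = 7$
$T{\left(F \right)} B{\left(\left(3 - 1\right) - 8 \right)} = 7 \left(- 25 \sqrt{\left(3 - 1\right) - 8}\right) = 7 \left(- 25 \sqrt{2 - 8}\right) = 7 \left(- 25 \sqrt{-6}\right) = 7 \left(- 25 i \sqrt{6}\right) = - 175 i \sqrt{6}$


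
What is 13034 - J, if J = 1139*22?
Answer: -12024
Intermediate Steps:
J = 25058
13034 - J = 13034 - 1*25058 = 13034 - 25058 = -12024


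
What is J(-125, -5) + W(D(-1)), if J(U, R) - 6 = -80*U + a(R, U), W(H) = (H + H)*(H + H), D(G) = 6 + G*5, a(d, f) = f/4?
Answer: 39915/4 ≈ 9978.8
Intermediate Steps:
a(d, f) = f/4 (a(d, f) = f*(¼) = f/4)
D(G) = 6 + 5*G
W(H) = 4*H² (W(H) = (2*H)*(2*H) = 4*H²)
J(U, R) = 6 - 319*U/4 (J(U, R) = 6 + (-80*U + U/4) = 6 - 319*U/4)
J(-125, -5) + W(D(-1)) = (6 - 319/4*(-125)) + 4*(6 + 5*(-1))² = (6 + 39875/4) + 4*(6 - 5)² = 39899/4 + 4*1² = 39899/4 + 4*1 = 39899/4 + 4 = 39915/4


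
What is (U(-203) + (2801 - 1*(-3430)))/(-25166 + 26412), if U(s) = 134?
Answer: 6365/1246 ≈ 5.1083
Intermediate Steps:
(U(-203) + (2801 - 1*(-3430)))/(-25166 + 26412) = (134 + (2801 - 1*(-3430)))/(-25166 + 26412) = (134 + (2801 + 3430))/1246 = (134 + 6231)*(1/1246) = 6365*(1/1246) = 6365/1246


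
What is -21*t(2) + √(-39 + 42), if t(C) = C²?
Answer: -84 + √3 ≈ -82.268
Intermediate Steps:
-21*t(2) + √(-39 + 42) = -21*2² + √(-39 + 42) = -21*4 + √3 = -84 + √3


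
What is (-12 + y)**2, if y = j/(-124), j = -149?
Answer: 1792921/15376 ≈ 116.61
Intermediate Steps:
y = 149/124 (y = -149/(-124) = -149*(-1/124) = 149/124 ≈ 1.2016)
(-12 + y)**2 = (-12 + 149/124)**2 = (-1339/124)**2 = 1792921/15376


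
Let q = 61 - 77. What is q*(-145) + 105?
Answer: 2425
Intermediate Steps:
q = -16
q*(-145) + 105 = -16*(-145) + 105 = 2320 + 105 = 2425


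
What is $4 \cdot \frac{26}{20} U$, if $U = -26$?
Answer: $- \frac{676}{5} \approx -135.2$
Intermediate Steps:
$4 \cdot \frac{26}{20} U = 4 \cdot \frac{26}{20} \left(-26\right) = 4 \cdot 26 \cdot \frac{1}{20} \left(-26\right) = 4 \cdot \frac{13}{10} \left(-26\right) = \frac{26}{5} \left(-26\right) = - \frac{676}{5}$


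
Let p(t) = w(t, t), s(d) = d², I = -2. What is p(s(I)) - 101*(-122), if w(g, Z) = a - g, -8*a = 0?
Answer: 12318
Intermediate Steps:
a = 0 (a = -⅛*0 = 0)
w(g, Z) = -g (w(g, Z) = 0 - g = -g)
p(t) = -t
p(s(I)) - 101*(-122) = -1*(-2)² - 101*(-122) = -1*4 + 12322 = -4 + 12322 = 12318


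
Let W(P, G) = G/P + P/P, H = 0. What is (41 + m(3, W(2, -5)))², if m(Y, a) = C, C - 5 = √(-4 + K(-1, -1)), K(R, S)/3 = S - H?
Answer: (46 + I*√7)² ≈ 2109.0 + 243.41*I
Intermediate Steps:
K(R, S) = 3*S (K(R, S) = 3*(S - 1*0) = 3*(S + 0) = 3*S)
W(P, G) = 1 + G/P (W(P, G) = G/P + 1 = 1 + G/P)
C = 5 + I*√7 (C = 5 + √(-4 + 3*(-1)) = 5 + √(-4 - 3) = 5 + √(-7) = 5 + I*√7 ≈ 5.0 + 2.6458*I)
m(Y, a) = 5 + I*√7
(41 + m(3, W(2, -5)))² = (41 + (5 + I*√7))² = (46 + I*√7)²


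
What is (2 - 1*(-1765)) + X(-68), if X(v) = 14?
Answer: 1781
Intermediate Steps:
(2 - 1*(-1765)) + X(-68) = (2 - 1*(-1765)) + 14 = (2 + 1765) + 14 = 1767 + 14 = 1781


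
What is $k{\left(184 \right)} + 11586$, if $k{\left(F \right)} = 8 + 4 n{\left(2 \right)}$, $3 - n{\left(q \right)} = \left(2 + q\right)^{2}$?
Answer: $11542$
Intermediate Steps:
$n{\left(q \right)} = 3 - \left(2 + q\right)^{2}$
$k{\left(F \right)} = -44$ ($k{\left(F \right)} = 8 + 4 \left(3 - \left(2 + 2\right)^{2}\right) = 8 + 4 \left(3 - 4^{2}\right) = 8 + 4 \left(3 - 16\right) = 8 + 4 \left(-13\right) = 8 - 52 = -44$)
$k{\left(184 \right)} + 11586 = -44 + 11586 = 11542$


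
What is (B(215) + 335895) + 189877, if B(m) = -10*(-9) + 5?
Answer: 525867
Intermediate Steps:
B(m) = 95 (B(m) = 90 + 5 = 95)
(B(215) + 335895) + 189877 = (95 + 335895) + 189877 = 335990 + 189877 = 525867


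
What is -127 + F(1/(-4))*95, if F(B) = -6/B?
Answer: 2153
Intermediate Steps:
-127 + F(1/(-4))*95 = -127 - 6/(1/(-4))*95 = -127 - 6/(-¼)*95 = -127 - 6*(-4)*95 = -127 + 24*95 = -127 + 2280 = 2153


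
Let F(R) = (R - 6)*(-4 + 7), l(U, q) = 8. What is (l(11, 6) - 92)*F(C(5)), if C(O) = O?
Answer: 252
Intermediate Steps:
F(R) = -18 + 3*R (F(R) = (-6 + R)*3 = -18 + 3*R)
(l(11, 6) - 92)*F(C(5)) = (8 - 92)*(-18 + 3*5) = -84*(-18 + 15) = -84*(-3) = 252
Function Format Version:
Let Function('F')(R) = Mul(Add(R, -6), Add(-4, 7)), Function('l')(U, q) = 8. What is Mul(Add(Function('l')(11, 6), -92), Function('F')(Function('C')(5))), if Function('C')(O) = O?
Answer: 252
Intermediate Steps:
Function('F')(R) = Add(-18, Mul(3, R)) (Function('F')(R) = Mul(Add(-6, R), 3) = Add(-18, Mul(3, R)))
Mul(Add(Function('l')(11, 6), -92), Function('F')(Function('C')(5))) = Mul(Add(8, -92), Add(-18, Mul(3, 5))) = Mul(-84, Add(-18, 15)) = Mul(-84, -3) = 252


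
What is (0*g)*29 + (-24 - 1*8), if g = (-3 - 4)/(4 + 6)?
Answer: -32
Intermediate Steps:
g = -7/10 ≈ -0.70000
(0*g)*29 + (-24 - 1*8) = (0*(-7/10))*29 + (-24 - 1*8) = 0*29 + (-24 - 8) = 0 - 32 = -32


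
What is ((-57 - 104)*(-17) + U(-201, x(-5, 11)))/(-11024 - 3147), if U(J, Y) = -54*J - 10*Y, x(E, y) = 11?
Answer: -13481/14171 ≈ -0.95131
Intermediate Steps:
((-57 - 104)*(-17) + U(-201, x(-5, 11)))/(-11024 - 3147) = ((-57 - 104)*(-17) + (-54*(-201) - 10*11))/(-11024 - 3147) = (-161*(-17) + (10854 - 110))/(-14171) = (2737 + 10744)*(-1/14171) = 13481*(-1/14171) = -13481/14171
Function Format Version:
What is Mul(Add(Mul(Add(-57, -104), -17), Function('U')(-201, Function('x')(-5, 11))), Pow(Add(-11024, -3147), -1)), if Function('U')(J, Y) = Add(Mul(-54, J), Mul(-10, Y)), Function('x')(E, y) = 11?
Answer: Rational(-13481, 14171) ≈ -0.95131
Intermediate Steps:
Mul(Add(Mul(Add(-57, -104), -17), Function('U')(-201, Function('x')(-5, 11))), Pow(Add(-11024, -3147), -1)) = Mul(Add(Mul(Add(-57, -104), -17), Add(Mul(-54, -201), Mul(-10, 11))), Pow(Add(-11024, -3147), -1)) = Mul(Add(Mul(-161, -17), Add(10854, -110)), Pow(-14171, -1)) = Mul(Add(2737, 10744), Rational(-1, 14171)) = Mul(13481, Rational(-1, 14171)) = Rational(-13481, 14171)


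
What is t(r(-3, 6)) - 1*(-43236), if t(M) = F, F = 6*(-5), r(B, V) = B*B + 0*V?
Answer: 43206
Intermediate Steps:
r(B, V) = B**2 (r(B, V) = B**2 + 0 = B**2)
F = -30
t(M) = -30
t(r(-3, 6)) - 1*(-43236) = -30 - 1*(-43236) = -30 + 43236 = 43206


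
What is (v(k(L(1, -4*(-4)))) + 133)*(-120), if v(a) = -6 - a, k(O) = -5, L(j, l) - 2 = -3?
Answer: -15840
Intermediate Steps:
L(j, l) = -1 (L(j, l) = 2 - 3 = -1)
(v(k(L(1, -4*(-4)))) + 133)*(-120) = ((-6 - 1*(-5)) + 133)*(-120) = ((-6 + 5) + 133)*(-120) = (-1 + 133)*(-120) = 132*(-120) = -15840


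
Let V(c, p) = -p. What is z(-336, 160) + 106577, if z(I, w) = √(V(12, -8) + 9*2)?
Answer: 106577 + √26 ≈ 1.0658e+5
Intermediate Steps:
z(I, w) = √26 (z(I, w) = √(-1*(-8) + 9*2) = √(8 + 18) = √26)
z(-336, 160) + 106577 = √26 + 106577 = 106577 + √26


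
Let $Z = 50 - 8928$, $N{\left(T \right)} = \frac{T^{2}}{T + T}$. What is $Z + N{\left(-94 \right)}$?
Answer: $-8925$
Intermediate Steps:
$N{\left(T \right)} = \frac{T}{2}$ ($N{\left(T \right)} = \frac{T^{2}}{2 T} = \frac{1}{2 T} T^{2} = \frac{T}{2}$)
$Z = -8878$ ($Z = 50 - 8928 = -8878$)
$Z + N{\left(-94 \right)} = -8878 + \frac{1}{2} \left(-94\right) = -8878 - 47 = -8925$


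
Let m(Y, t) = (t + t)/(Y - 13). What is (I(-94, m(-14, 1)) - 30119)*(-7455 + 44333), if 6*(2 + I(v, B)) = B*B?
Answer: -2429324420750/2187 ≈ -1.1108e+9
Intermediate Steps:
m(Y, t) = 2*t/(-13 + Y) (m(Y, t) = (2*t)/(-13 + Y) = 2*t/(-13 + Y))
I(v, B) = -2 + B**2/6 (I(v, B) = -2 + (B*B)/6 = -2 + B**2/6)
(I(-94, m(-14, 1)) - 30119)*(-7455 + 44333) = ((-2 + (2*1/(-13 - 14))**2/6) - 30119)*(-7455 + 44333) = ((-2 + (2*1/(-27))**2/6) - 30119)*36878 = ((-2 + (2*1*(-1/27))**2/6) - 30119)*36878 = ((-2 + (-2/27)**2/6) - 30119)*36878 = ((-2 + (1/6)*(4/729)) - 30119)*36878 = ((-2 + 2/2187) - 30119)*36878 = (-4372/2187 - 30119)*36878 = -65874625/2187*36878 = -2429324420750/2187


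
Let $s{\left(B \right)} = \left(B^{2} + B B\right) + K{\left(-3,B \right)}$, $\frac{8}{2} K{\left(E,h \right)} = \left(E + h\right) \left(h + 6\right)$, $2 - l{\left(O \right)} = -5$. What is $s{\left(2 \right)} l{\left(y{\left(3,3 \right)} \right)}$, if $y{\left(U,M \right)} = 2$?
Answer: $42$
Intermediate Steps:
$l{\left(O \right)} = 7$ ($l{\left(O \right)} = 2 - -5 = 2 + 5 = 7$)
$K{\left(E,h \right)} = \frac{\left(6 + h\right) \left(E + h\right)}{4}$ ($K{\left(E,h \right)} = \frac{\left(E + h\right) \left(h + 6\right)}{4} = \frac{\left(E + h\right) \left(6 + h\right)}{4} = \frac{\left(6 + h\right) \left(E + h\right)}{4}$)
$s{\left(B \right)} = - \frac{9}{2} + \frac{3 B}{4} + \frac{9 B^{2}}{4}$ ($s{\left(B \right)} = \left(B^{2} + B B\right) + \left(\frac{B^{2}}{4} + \frac{3}{2} \left(-3\right) + \frac{3 B}{2} + \frac{1}{4} \left(-3\right) B\right) = \left(B^{2} + B^{2}\right) + \left(\frac{B^{2}}{4} - \frac{9}{2} + \frac{3 B}{2} - \frac{3 B}{4}\right) = 2 B^{2} + \left(- \frac{9}{2} + \frac{B^{2}}{4} + \frac{3 B}{4}\right) = - \frac{9}{2} + \frac{3 B}{4} + \frac{9 B^{2}}{4}$)
$s{\left(2 \right)} l{\left(y{\left(3,3 \right)} \right)} = \left(- \frac{9}{2} + \frac{3}{4} \cdot 2 + \frac{9 \cdot 2^{2}}{4}\right) 7 = \left(- \frac{9}{2} + \frac{3}{2} + \frac{9}{4} \cdot 4\right) 7 = \left(- \frac{9}{2} + \frac{3}{2} + 9\right) 7 = 6 \cdot 7 = 42$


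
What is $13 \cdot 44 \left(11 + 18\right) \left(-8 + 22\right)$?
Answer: $232232$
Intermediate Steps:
$13 \cdot 44 \left(11 + 18\right) \left(-8 + 22\right) = 572 \cdot 29 \cdot 14 = 572 \cdot 406 = 232232$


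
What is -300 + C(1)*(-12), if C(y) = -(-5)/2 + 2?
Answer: -354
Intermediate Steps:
C(y) = 9/2 (C(y) = -(-5)/2 + 2 = -1*(-5/2) + 2 = 5/2 + 2 = 9/2)
-300 + C(1)*(-12) = -300 + (9/2)*(-12) = -300 - 54 = -354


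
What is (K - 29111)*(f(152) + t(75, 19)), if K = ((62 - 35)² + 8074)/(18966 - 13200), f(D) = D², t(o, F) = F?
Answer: -3881085091429/5766 ≈ -6.7310e+8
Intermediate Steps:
K = 8803/5766 (K = (27² + 8074)/5766 = (729 + 8074)*(1/5766) = 8803*(1/5766) = 8803/5766 ≈ 1.5267)
(K - 29111)*(f(152) + t(75, 19)) = (8803/5766 - 29111)*(152² + 19) = -167845223*(23104 + 19)/5766 = -167845223/5766*23123 = -3881085091429/5766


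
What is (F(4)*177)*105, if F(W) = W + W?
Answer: 148680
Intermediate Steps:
F(W) = 2*W
(F(4)*177)*105 = ((2*4)*177)*105 = (8*177)*105 = 1416*105 = 148680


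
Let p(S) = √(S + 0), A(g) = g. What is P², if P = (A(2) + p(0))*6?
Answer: 144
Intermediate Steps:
p(S) = √S
P = 12 (P = (2 + √0)*6 = (2 + 0)*6 = 2*6 = 12)
P² = 12² = 144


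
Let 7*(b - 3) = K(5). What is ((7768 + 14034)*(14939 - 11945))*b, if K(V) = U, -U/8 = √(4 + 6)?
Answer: 195825564 - 522201504*√10/7 ≈ -4.0081e+7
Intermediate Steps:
U = -8*√10 (U = -8*√(4 + 6) = -8*√10 ≈ -25.298)
K(V) = -8*√10
b = 3 - 8*√10/7 (b = 3 + (-8*√10)/7 = 3 - 8*√10/7 ≈ -0.61403)
((7768 + 14034)*(14939 - 11945))*b = ((7768 + 14034)*(14939 - 11945))*(3 - 8*√10/7) = (21802*2994)*(3 - 8*√10/7) = 65275188*(3 - 8*√10/7) = 195825564 - 522201504*√10/7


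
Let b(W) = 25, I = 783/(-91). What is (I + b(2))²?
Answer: 2226064/8281 ≈ 268.82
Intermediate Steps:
I = -783/91 (I = 783*(-1/91) = -783/91 ≈ -8.6044)
(I + b(2))² = (-783/91 + 25)² = (1492/91)² = 2226064/8281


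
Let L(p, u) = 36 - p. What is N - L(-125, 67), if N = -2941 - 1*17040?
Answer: -20142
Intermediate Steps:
N = -19981 (N = -2941 - 17040 = -19981)
N - L(-125, 67) = -19981 - (36 - 1*(-125)) = -19981 - (36 + 125) = -19981 - 1*161 = -19981 - 161 = -20142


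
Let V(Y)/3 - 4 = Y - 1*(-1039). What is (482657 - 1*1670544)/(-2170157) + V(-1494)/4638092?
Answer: 5506592969183/10065387820444 ≈ 0.54708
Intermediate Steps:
V(Y) = 3129 + 3*Y (V(Y) = 12 + 3*(Y - 1*(-1039)) = 12 + 3*(Y + 1039) = 12 + 3*(1039 + Y) = 12 + (3117 + 3*Y) = 3129 + 3*Y)
(482657 - 1*1670544)/(-2170157) + V(-1494)/4638092 = (482657 - 1*1670544)/(-2170157) + (3129 + 3*(-1494))/4638092 = (482657 - 1670544)*(-1/2170157) + (3129 - 4482)*(1/4638092) = -1187887*(-1/2170157) - 1353*1/4638092 = 1187887/2170157 - 1353/4638092 = 5506592969183/10065387820444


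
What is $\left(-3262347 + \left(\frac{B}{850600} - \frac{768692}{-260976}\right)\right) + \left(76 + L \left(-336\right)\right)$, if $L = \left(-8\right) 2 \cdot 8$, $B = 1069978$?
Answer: $- \frac{5583054536915774}{1734267075} \approx -3.2193 \cdot 10^{6}$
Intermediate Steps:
$L = -128$ ($L = \left(-16\right) 8 = -128$)
$\left(-3262347 + \left(\frac{B}{850600} - \frac{768692}{-260976}\right)\right) + \left(76 + L \left(-336\right)\right) = \left(-3262347 + \left(\frac{1069978}{850600} - \frac{768692}{-260976}\right)\right) + \left(76 - -43008\right) = \left(-3262347 + \left(1069978 \cdot \frac{1}{850600} - - \frac{192173}{65244}\right)\right) + \left(76 + 43008\right) = \left(-3262347 + \left(\frac{534989}{425300} + \frac{192173}{65244}\right)\right) + 43084 = \left(-3262347 + \frac{7289749951}{1734267075}\right) + 43084 = - \frac{5657773699575074}{1734267075} + 43084 = - \frac{5583054536915774}{1734267075}$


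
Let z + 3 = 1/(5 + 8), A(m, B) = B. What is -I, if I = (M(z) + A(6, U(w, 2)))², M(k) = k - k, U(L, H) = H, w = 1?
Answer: -4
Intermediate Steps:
z = -38/13 (z = -3 + 1/(5 + 8) = -3 + 1/13 = -38/13 ≈ -2.9231)
M(k) = 0
I = 4 (I = (0 + 2)² = 2² = 4)
-I = -1*4 = -4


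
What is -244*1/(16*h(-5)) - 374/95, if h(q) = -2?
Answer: 2803/760 ≈ 3.6882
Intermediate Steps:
-244*1/(16*h(-5)) - 374/95 = -244/(-2*(-4)*(-4)) - 374/95 = -244/(8*(-4)) - 374*1/95 = -244/(-32) - 374/95 = -244*(-1/32) - 374/95 = 61/8 - 374/95 = 2803/760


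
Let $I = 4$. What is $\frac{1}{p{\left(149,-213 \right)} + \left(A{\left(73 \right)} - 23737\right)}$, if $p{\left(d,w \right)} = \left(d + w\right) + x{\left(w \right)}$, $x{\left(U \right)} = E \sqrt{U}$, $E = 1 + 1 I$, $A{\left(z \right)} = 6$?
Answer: $- \frac{4759}{113241470} - \frac{i \sqrt{213}}{113241470} \approx -4.2025 \cdot 10^{-5} - 1.2888 \cdot 10^{-7} i$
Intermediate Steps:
$E = 5$ ($E = 1 + 1 \cdot 4 = 1 + 4 = 5$)
$x{\left(U \right)} = 5 \sqrt{U}$
$p{\left(d,w \right)} = d + w + 5 \sqrt{w}$ ($p{\left(d,w \right)} = \left(d + w\right) + 5 \sqrt{w} = d + w + 5 \sqrt{w}$)
$\frac{1}{p{\left(149,-213 \right)} + \left(A{\left(73 \right)} - 23737\right)} = \frac{1}{\left(149 - 213 + 5 \sqrt{-213}\right) + \left(6 - 23737\right)} = \frac{1}{\left(149 - 213 + 5 i \sqrt{213}\right) + \left(6 - 23737\right)} = \frac{1}{\left(149 - 213 + 5 i \sqrt{213}\right) - 23731} = \frac{1}{\left(-64 + 5 i \sqrt{213}\right) - 23731} = \frac{1}{-23795 + 5 i \sqrt{213}}$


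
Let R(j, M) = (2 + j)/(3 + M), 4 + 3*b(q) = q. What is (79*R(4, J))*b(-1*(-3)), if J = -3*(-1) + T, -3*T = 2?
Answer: -237/8 ≈ -29.625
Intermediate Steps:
T = -⅔ (T = -⅓*2 = -⅔ ≈ -0.66667)
b(q) = -4/3 + q/3
J = 7/3 (J = -3*(-1) - ⅔ = 3 - ⅔ = 7/3 ≈ 2.3333)
R(j, M) = (2 + j)/(3 + M)
(79*R(4, J))*b(-1*(-3)) = (79*((2 + 4)/(3 + 7/3)))*(-4/3 + (-1*(-3))/3) = (79*(6/(16/3)))*(-4/3 + (⅓)*3) = (79*((3/16)*6))*(-4/3 + 1) = (79*(9/8))*(-⅓) = (711/8)*(-⅓) = -237/8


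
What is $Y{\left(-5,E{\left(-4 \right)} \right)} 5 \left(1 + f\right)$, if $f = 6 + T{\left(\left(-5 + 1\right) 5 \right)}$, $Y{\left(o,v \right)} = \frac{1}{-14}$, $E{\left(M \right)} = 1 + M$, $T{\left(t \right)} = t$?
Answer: $\frac{65}{14} \approx 4.6429$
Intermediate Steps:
$Y{\left(o,v \right)} = - \frac{1}{14}$
$f = -14$ ($f = 6 + \left(-5 + 1\right) 5 = 6 - 20 = -14$)
$Y{\left(-5,E{\left(-4 \right)} \right)} 5 \left(1 + f\right) = - \frac{5 \left(1 - 14\right)}{14} = - \frac{5 \left(-13\right)}{14} = \left(- \frac{1}{14}\right) \left(-65\right) = \frac{65}{14}$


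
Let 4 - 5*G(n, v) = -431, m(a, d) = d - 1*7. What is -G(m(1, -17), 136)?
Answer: -87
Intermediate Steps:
m(a, d) = -7 + d (m(a, d) = d - 7 = -7 + d)
G(n, v) = 87 (G(n, v) = 4/5 - 1/5*(-431) = 4/5 + 431/5 = 87)
-G(m(1, -17), 136) = -1*87 = -87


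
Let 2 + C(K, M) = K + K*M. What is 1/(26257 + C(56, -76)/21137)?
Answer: 21137/554990007 ≈ 3.8085e-5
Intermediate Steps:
C(K, M) = -2 + K + K*M (C(K, M) = -2 + (K + K*M) = -2 + K + K*M)
1/(26257 + C(56, -76)/21137) = 1/(26257 + (-2 + 56 + 56*(-76))/21137) = 1/(26257 + (-2 + 56 - 4256)*(1/21137)) = 1/(26257 - 4202*1/21137) = 1/(26257 - 4202/21137) = 1/(554990007/21137) = 21137/554990007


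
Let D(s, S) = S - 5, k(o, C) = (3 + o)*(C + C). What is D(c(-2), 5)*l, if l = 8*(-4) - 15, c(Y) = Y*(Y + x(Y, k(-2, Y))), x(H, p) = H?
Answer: 0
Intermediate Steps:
k(o, C) = 2*C*(3 + o) (k(o, C) = (3 + o)*(2*C) = 2*C*(3 + o))
c(Y) = 2*Y² (c(Y) = Y*(Y + Y) = Y*(2*Y) = 2*Y²)
D(s, S) = -5 + S
l = -47 (l = -32 - 15 = -47)
D(c(-2), 5)*l = (-5 + 5)*(-47) = 0*(-47) = 0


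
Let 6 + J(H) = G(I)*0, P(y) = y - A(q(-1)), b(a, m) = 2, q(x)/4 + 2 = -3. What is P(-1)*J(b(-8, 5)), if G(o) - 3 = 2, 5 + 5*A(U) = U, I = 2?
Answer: -24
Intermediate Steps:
q(x) = -20 (q(x) = -8 + 4*(-3) = -8 - 12 = -20)
A(U) = -1 + U/5
G(o) = 5 (G(o) = 3 + 2 = 5)
P(y) = 5 + y (P(y) = y - (-1 + (⅕)*(-20)) = y - (-1 - 4) = y - 1*(-5) = y + 5 = 5 + y)
J(H) = -6 (J(H) = -6 + 5*0 = -6 + 0 = -6)
P(-1)*J(b(-8, 5)) = (5 - 1)*(-6) = 4*(-6) = -24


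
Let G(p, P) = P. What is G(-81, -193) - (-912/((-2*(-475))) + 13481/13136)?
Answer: -63402961/328400 ≈ -193.07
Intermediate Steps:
G(-81, -193) - (-912/((-2*(-475))) + 13481/13136) = -193 - (-912/((-2*(-475))) + 13481/13136) = -193 - (-912/950 + 13481*(1/13136)) = -193 - (-912*1/950 + 13481/13136) = -193 - (-24/25 + 13481/13136) = -193 - 1*21761/328400 = -193 - 21761/328400 = -63402961/328400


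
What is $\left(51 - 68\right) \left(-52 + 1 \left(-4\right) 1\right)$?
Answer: $952$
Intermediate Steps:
$\left(51 - 68\right) \left(-52 + 1 \left(-4\right) 1\right) = \left(51 - 68\right) \left(-52 - 4\right) = - 17 \left(-52 - 4\right) = \left(-17\right) \left(-56\right) = 952$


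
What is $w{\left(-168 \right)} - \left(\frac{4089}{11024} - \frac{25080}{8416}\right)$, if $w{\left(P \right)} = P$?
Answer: $- \frac{479519763}{2899312} \approx -165.39$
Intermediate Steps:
$w{\left(-168 \right)} - \left(\frac{4089}{11024} - \frac{25080}{8416}\right) = -168 - \left(\frac{4089}{11024} - \frac{25080}{8416}\right) = -168 - \left(4089 \cdot \frac{1}{11024} - \frac{3135}{1052}\right) = -168 - \left(\frac{4089}{11024} - \frac{3135}{1052}\right) = -168 - - \frac{7564653}{2899312} = -168 + \frac{7564653}{2899312} = - \frac{479519763}{2899312}$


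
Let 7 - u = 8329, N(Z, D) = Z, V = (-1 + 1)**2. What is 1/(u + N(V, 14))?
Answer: -1/8322 ≈ -0.00012016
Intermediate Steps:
V = 0 (V = 0**2 = 0)
u = -8322 (u = 7 - 1*8329 = 7 - 8329 = -8322)
1/(u + N(V, 14)) = 1/(-8322 + 0) = 1/(-8322) = -1/8322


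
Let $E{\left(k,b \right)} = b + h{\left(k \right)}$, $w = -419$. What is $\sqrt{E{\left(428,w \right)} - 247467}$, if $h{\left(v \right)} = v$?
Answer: $i \sqrt{247458} \approx 497.45 i$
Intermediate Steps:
$E{\left(k,b \right)} = b + k$
$\sqrt{E{\left(428,w \right)} - 247467} = \sqrt{\left(-419 + 428\right) - 247467} = \sqrt{9 - 247467} = \sqrt{-247458} = i \sqrt{247458}$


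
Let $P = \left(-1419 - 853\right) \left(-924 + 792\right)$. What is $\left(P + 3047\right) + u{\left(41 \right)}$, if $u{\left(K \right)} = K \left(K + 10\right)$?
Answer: $305042$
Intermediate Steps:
$P = 299904$ ($P = \left(-2272\right) \left(-132\right) = 299904$)
$u{\left(K \right)} = K \left(10 + K\right)$
$\left(P + 3047\right) + u{\left(41 \right)} = \left(299904 + 3047\right) + 41 \left(10 + 41\right) = 302951 + 41 \cdot 51 = 302951 + 2091 = 305042$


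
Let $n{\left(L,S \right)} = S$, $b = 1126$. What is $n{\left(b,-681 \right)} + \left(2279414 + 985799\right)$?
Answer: $3264532$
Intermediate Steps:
$n{\left(b,-681 \right)} + \left(2279414 + 985799\right) = -681 + \left(2279414 + 985799\right) = -681 + 3265213 = 3264532$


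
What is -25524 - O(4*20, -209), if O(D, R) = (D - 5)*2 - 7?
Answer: -25667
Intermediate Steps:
O(D, R) = -17 + 2*D (O(D, R) = (-5 + D)*2 - 7 = (-10 + 2*D) - 7 = -17 + 2*D)
-25524 - O(4*20, -209) = -25524 - (-17 + 2*(4*20)) = -25524 - (-17 + 2*80) = -25524 - (-17 + 160) = -25524 - 1*143 = -25524 - 143 = -25667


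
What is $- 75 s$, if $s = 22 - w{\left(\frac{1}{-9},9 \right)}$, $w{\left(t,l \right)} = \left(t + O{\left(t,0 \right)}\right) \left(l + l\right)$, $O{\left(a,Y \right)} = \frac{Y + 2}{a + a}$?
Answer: $-13950$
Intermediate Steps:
$O{\left(a,Y \right)} = \frac{2 + Y}{2 a}$
$w{\left(t,l \right)} = 2 l \left(t + \frac{1}{t}\right)$ ($w{\left(t,l \right)} = \left(t + \frac{2 + 0}{2 t}\right) \left(l + l\right) = \left(t + \frac{1}{2} \frac{1}{t} 2\right) 2 l = \left(t + \frac{1}{t}\right) 2 l = 2 l \left(t + \frac{1}{t}\right)$)
$s = 186$ ($s = 22 - 2 \cdot 9 \frac{1}{\frac{1}{-9}} \left(1 + \left(\frac{1}{-9}\right)^{2}\right) = 22 - 2 \cdot 9 \frac{1}{- \frac{1}{9}} \left(1 + \left(- \frac{1}{9}\right)^{2}\right) = 22 - 2 \cdot 9 \left(-9\right) \left(1 + \frac{1}{81}\right) = 22 - 2 \cdot 9 \left(-9\right) \frac{82}{81} = 22 - -164 = 22 + 164 = 186$)
$- 75 s = \left(-75\right) 186 = -13950$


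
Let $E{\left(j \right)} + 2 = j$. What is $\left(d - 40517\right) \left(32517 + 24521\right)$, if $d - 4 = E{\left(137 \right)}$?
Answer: $-2303080364$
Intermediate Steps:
$E{\left(j \right)} = -2 + j$
$d = 139$ ($d = 4 + \left(-2 + 137\right) = 4 + 135 = 139$)
$\left(d - 40517\right) \left(32517 + 24521\right) = \left(139 - 40517\right) \left(32517 + 24521\right) = \left(-40378\right) 57038 = -2303080364$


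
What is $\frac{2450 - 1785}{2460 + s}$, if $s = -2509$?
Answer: $- \frac{95}{7} \approx -13.571$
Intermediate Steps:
$\frac{2450 - 1785}{2460 + s} = \frac{2450 - 1785}{2460 - 2509} = \frac{665}{-49} = 665 \left(- \frac{1}{49}\right) = - \frac{95}{7}$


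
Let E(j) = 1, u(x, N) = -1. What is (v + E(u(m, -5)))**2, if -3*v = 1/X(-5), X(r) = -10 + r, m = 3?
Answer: 2116/2025 ≈ 1.0449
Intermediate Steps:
v = 1/45 (v = -1/(3*(-10 - 5)) = -1/3/(-15) = -1/3*(-1/15) = 1/45 ≈ 0.022222)
(v + E(u(m, -5)))**2 = (1/45 + 1)**2 = (46/45)**2 = 2116/2025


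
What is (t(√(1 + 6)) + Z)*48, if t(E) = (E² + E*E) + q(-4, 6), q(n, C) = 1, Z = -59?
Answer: -2112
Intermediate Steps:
t(E) = 1 + 2*E² (t(E) = (E² + E*E) + 1 = (E² + E²) + 1 = 2*E² + 1 = 1 + 2*E²)
(t(√(1 + 6)) + Z)*48 = ((1 + 2*(√(1 + 6))²) - 59)*48 = ((1 + 2*(√7)²) - 59)*48 = ((1 + 2*7) - 59)*48 = ((1 + 14) - 59)*48 = (15 - 59)*48 = -44*48 = -2112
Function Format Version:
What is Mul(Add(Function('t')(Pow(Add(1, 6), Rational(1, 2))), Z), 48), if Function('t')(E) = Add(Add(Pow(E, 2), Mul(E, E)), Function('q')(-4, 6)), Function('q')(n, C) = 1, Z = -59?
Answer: -2112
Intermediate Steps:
Function('t')(E) = Add(1, Mul(2, Pow(E, 2))) (Function('t')(E) = Add(Add(Pow(E, 2), Mul(E, E)), 1) = Add(Add(Pow(E, 2), Pow(E, 2)), 1) = Add(Mul(2, Pow(E, 2)), 1) = Add(1, Mul(2, Pow(E, 2))))
Mul(Add(Function('t')(Pow(Add(1, 6), Rational(1, 2))), Z), 48) = Mul(Add(Add(1, Mul(2, Pow(Pow(Add(1, 6), Rational(1, 2)), 2))), -59), 48) = Mul(Add(Add(1, Mul(2, Pow(Pow(7, Rational(1, 2)), 2))), -59), 48) = Mul(Add(Add(1, Mul(2, 7)), -59), 48) = Mul(Add(Add(1, 14), -59), 48) = Mul(Add(15, -59), 48) = Mul(-44, 48) = -2112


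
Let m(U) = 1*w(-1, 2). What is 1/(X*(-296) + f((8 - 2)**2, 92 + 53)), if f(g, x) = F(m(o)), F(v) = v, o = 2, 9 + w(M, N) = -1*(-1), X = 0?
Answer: -1/8 ≈ -0.12500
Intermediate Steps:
w(M, N) = -8 (w(M, N) = -9 - 1*(-1) = -9 + 1 = -8)
m(U) = -8 (m(U) = 1*(-8) = -8)
f(g, x) = -8
1/(X*(-296) + f((8 - 2)**2, 92 + 53)) = 1/(0*(-296) - 8) = 1/(0 - 8) = 1/(-8) = -1/8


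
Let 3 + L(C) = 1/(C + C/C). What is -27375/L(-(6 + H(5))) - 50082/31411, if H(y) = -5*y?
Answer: 17194567662/1853249 ≈ 9278.1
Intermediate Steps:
L(C) = -3 + 1/(1 + C) (L(C) = -3 + 1/(C + C/C) = -3 + 1/(C + 1) = -3 + 1/(1 + C))
-27375/L(-(6 + H(5))) - 50082/31411 = -27375*(1 - (6 - 5*5))/(-2 - (-3)*(6 - 5*5)) - 50082/31411 = -27375*(1 - (6 - 25))/(-2 - (-3)*(6 - 25)) - 50082*1/31411 = -27375*(1 - 1*(-19))/(-2 - (-3)*(-19)) - 50082/31411 = -27375*(1 + 19)/(-2 - 3*19) - 50082/31411 = -27375*20/(-2 - 57) - 50082/31411 = -27375/((1/20)*(-59)) - 50082/31411 = -27375/(-59/20) - 50082/31411 = -27375*(-20/59) - 50082/31411 = 547500/59 - 50082/31411 = 17194567662/1853249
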